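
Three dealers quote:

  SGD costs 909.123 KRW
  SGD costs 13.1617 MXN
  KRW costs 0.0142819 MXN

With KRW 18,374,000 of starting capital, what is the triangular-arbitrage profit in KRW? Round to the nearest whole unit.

Profitable loop is KRW → SGD → MXN → KRW:
KRW 18,374,000 ÷ 909.123 = SGD 20,210.69
SGD 20,210.69 × 13.1617 = MXN 266,006.99
MXN 266,006.99 ÷ 0.0142819 = KRW 18,625,463
Profit = KRW 18,625,463 − KRW 18,374,000

Profit: KRW 251,463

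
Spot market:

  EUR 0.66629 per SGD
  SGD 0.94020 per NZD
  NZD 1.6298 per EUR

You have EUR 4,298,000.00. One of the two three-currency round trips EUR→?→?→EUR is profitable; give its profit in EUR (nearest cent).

Profitable loop is EUR → NZD → SGD → EUR:
EUR 4,298,000.00 × 1.6298 = NZD 7,004,880.40
NZD 7,004,880.40 × 0.94020 = SGD 6,585,988.55
SGD 6,585,988.55 × 0.66629 = EUR 4,388,178.31
Profit = EUR 4,388,178.31 − EUR 4,298,000.00

Profit: EUR 90,178.31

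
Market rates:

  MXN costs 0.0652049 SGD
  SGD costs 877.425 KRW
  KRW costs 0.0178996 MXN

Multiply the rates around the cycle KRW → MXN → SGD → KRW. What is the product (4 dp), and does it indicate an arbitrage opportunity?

1.0241 (arbitrage exists)

Around KRW → MXN → SGD → KRW: 1 × 0.0178996 × 0.0652049 × 877.425 = 1.024079
Product > 1; profitable direction is KRW → MXN → SGD → KRW.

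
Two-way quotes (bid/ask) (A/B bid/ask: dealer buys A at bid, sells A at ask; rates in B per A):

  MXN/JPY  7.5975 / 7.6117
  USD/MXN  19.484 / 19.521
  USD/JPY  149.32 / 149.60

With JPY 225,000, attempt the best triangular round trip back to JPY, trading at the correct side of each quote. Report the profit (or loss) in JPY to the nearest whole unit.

Net profit: JPY 1,108

Best loop JPY → MXN → USD → JPY:
JPY 225,000 ÷ 7.6117 (buy MXN at ask) = MXN 29,559.76
MXN 29,559.76 ÷ 19.521 (buy USD at ask) = USD 1,514.25
USD 1,514.25 × 149.32 (sell USD at bid) = JPY 226,108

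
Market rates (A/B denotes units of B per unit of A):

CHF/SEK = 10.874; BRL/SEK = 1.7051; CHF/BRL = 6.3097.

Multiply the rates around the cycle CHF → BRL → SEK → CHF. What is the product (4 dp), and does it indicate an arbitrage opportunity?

Around CHF → BRL → SEK → CHF: 1 × 6.3097 × 1.7051 ÷ 10.874 = 0.989394
Product < 1; profitable direction is CHF → SEK → BRL → CHF.

0.9894 (arbitrage exists)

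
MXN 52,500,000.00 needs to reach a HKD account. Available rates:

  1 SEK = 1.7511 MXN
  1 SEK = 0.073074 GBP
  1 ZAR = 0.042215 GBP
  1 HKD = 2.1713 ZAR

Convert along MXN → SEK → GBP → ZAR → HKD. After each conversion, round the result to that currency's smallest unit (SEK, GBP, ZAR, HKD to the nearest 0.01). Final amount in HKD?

HKD 23,901,469.92

MXN 52,500,000.00 ÷ 1.7511 = SEK 29,981,154.70
SEK 29,981,154.70 × 0.073074 = GBP 2,190,842.90
GBP 2,190,842.90 ÷ 0.042215 = ZAR 51,897,261.64
ZAR 51,897,261.64 ÷ 2.1713 = HKD 23,901,469.92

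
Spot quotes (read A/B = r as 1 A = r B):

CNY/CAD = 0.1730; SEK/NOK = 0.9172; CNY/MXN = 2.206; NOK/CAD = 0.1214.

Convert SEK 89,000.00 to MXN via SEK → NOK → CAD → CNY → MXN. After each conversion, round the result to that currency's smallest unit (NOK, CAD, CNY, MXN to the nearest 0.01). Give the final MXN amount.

MXN 126,366.56

SEK 89,000.00 × 0.9172 = NOK 81,630.80
NOK 81,630.80 × 0.1214 = CAD 9,909.98
CAD 9,909.98 ÷ 0.1730 = CNY 57,283.12
CNY 57,283.12 × 2.206 = MXN 126,366.56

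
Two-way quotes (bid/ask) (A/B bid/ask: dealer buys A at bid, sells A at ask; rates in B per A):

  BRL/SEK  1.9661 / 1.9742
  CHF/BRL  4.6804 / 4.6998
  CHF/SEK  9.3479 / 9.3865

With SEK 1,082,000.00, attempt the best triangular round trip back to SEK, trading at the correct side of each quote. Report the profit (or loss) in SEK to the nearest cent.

Best loop SEK → BRL → CHF → SEK:
SEK 1,082,000.00 ÷ 1.9742 (buy BRL at ask) = BRL 548,070.10
BRL 548,070.10 ÷ 4.6998 (buy CHF at ask) = CHF 116,615.62
CHF 116,615.62 × 9.3479 (sell CHF at bid) = SEK 1,090,111.18

Net profit: SEK 8,111.18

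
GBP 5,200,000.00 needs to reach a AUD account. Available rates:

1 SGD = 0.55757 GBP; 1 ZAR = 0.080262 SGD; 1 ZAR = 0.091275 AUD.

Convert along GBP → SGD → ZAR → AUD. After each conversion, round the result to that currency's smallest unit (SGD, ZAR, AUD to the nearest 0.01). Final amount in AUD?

GBP 5,200,000.00 ÷ 0.55757 = SGD 9,326,183.26
SGD 9,326,183.26 ÷ 0.080262 = ZAR 116,196,746.41
ZAR 116,196,746.41 × 0.091275 = AUD 10,605,858.03

AUD 10,605,858.03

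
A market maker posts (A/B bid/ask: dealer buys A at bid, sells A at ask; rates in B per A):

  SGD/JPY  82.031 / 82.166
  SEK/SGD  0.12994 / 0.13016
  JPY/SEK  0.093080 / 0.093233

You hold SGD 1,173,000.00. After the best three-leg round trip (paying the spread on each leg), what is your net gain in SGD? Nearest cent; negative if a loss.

Best loop SGD → SEK → JPY → SGD:
SGD 1,173,000.00 ÷ 0.13016 (buy SEK at ask) = SEK 9,011,985.25
SEK 9,011,985.25 ÷ 0.093233 (buy JPY at ask) = JPY 96,660,895
JPY 96,660,895 ÷ 82.166 (buy SGD at ask) = SGD 1,176,409.89

Net profit: SGD 3,409.89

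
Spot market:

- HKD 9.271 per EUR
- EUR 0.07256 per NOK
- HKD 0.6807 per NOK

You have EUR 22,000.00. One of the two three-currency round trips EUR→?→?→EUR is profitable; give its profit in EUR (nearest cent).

Profitable loop is EUR → NOK → HKD → EUR:
EUR 22,000.00 ÷ 0.07256 = NOK 303,197.35
NOK 303,197.35 × 0.6807 = HKD 206,386.44
HKD 206,386.44 ÷ 9.271 = EUR 22,261.51
Profit = EUR 22,261.51 − EUR 22,000.00

Profit: EUR 261.51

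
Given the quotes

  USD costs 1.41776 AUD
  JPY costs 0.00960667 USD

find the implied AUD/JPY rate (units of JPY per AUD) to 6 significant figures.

1 AUD ÷ 1.41776 = 0.705338 USD
0.705338 USD ÷ 0.00960667 = 73.4217 JPY

AUD/JPY = 73.4217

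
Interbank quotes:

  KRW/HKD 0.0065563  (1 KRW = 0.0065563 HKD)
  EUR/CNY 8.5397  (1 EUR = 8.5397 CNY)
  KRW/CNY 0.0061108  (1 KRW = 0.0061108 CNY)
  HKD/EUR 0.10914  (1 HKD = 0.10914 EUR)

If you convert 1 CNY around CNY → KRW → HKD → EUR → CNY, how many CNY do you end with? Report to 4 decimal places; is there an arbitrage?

1.0000 (no arbitrage)

Around CNY → KRW → HKD → EUR → CNY: 1 ÷ 0.0061108 × 0.0065563 × 0.10914 × 8.5397 = 0.999971
Product ≈ 1 (deviation 0.003%, within rounding noise).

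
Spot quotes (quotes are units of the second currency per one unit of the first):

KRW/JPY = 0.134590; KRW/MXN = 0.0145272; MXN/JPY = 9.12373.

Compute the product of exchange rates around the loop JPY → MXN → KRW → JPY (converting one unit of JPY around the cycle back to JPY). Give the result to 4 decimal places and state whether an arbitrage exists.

1.0154 (arbitrage exists)

Around JPY → MXN → KRW → JPY: 1 ÷ 9.12373 ÷ 0.0145272 × 0.134590 = 1.015450
Product > 1; profitable direction is JPY → MXN → KRW → JPY.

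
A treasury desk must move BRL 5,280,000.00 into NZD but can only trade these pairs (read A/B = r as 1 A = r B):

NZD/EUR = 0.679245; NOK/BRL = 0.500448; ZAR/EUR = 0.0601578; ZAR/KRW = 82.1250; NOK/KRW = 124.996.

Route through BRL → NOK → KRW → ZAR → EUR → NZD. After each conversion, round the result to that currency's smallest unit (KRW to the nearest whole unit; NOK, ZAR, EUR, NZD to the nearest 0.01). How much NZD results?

NZD 1,422,201.69

BRL 5,280,000.00 ÷ 0.500448 = NOK 10,550,546.71
NOK 10,550,546.71 × 124.996 = KRW 1,318,776,137
KRW 1,318,776,137 ÷ 82.1250 = ZAR 16,058,156.92
ZAR 16,058,156.92 × 0.0601578 = EUR 966,023.39
EUR 966,023.39 ÷ 0.679245 = NZD 1,422,201.69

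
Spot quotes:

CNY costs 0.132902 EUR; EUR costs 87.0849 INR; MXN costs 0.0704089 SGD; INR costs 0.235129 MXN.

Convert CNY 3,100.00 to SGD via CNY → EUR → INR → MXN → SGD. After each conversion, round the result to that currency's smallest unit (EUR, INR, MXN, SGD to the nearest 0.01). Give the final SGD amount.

SGD 593.98

CNY 3,100.00 × 0.132902 = EUR 412.00
EUR 412.00 × 87.0849 = INR 35,878.98
INR 35,878.98 × 0.235129 = MXN 8,436.19
MXN 8,436.19 × 0.0704089 = SGD 593.98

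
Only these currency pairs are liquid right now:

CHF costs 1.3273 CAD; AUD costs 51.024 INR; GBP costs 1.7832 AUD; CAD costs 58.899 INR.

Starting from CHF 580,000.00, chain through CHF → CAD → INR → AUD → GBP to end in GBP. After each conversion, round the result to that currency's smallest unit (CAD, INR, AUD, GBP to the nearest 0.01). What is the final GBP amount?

CHF 580,000.00 × 1.3273 = CAD 769,834.00
CAD 769,834.00 × 58.899 = INR 45,342,452.77
INR 45,342,452.77 ÷ 51.024 = AUD 888,649.51
AUD 888,649.51 ÷ 1.7832 = GBP 498,345.40

GBP 498,345.40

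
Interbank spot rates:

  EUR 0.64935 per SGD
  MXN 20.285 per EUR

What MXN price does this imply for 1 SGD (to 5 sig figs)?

1 SGD × 0.64935 = 0.64935 EUR
0.64935 EUR × 20.285 = 13.1721 MXN

SGD/MXN = 13.172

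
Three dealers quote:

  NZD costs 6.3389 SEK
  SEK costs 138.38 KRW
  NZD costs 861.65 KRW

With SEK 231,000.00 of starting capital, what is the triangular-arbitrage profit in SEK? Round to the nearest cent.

Profit: SEK 4,162.63

Profitable loop is SEK → KRW → NZD → SEK:
SEK 231,000.00 × 138.38 = KRW 31,965,780
KRW 31,965,780 ÷ 861.65 = NZD 37,098.33
NZD 37,098.33 × 6.3389 = SEK 235,162.63
Profit = SEK 235,162.63 − SEK 231,000.00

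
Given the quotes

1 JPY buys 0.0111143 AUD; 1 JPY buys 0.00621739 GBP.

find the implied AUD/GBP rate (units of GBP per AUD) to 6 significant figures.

1 AUD ÷ 0.0111143 = 89.9742 JPY
89.9742 JPY × 0.00621739 = 0.559405 GBP

AUD/GBP = 0.559405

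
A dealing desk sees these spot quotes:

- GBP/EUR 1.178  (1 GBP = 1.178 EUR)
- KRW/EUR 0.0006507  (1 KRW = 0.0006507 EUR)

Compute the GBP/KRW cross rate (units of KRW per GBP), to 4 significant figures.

1 GBP × 1.178 = 1.178 EUR
1.178 EUR ÷ 0.0006507 = 1810.36 KRW

GBP/KRW = 1810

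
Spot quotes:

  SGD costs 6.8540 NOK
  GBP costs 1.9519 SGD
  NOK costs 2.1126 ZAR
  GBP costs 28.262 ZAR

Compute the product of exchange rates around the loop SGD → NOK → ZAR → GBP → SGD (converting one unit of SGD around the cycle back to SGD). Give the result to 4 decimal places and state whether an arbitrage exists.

1.0000 (no arbitrage)

Around SGD → NOK → ZAR → GBP → SGD: 1 × 6.8540 × 2.1126 ÷ 28.262 × 1.9519 = 1.000037
Product ≈ 1 (deviation 0.004%, within rounding noise).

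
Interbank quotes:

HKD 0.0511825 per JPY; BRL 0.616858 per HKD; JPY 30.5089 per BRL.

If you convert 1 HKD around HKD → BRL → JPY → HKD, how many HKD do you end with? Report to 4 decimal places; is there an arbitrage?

0.9632 (arbitrage exists)

Around HKD → BRL → JPY → HKD: 1 × 0.616858 × 30.5089 × 0.0511825 = 0.963237
Product < 1; profitable direction is HKD → JPY → BRL → HKD.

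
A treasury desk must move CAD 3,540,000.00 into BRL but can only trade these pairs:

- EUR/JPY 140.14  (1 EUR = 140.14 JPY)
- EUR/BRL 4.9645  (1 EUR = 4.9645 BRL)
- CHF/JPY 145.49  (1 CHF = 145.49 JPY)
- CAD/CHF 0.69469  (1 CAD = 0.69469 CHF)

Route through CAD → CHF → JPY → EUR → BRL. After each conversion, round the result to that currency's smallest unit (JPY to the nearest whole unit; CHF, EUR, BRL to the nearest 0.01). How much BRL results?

BRL 12,674,792.42

CAD 3,540,000.00 × 0.69469 = CHF 2,459,202.60
CHF 2,459,202.60 × 145.49 = JPY 357,789,386
JPY 357,789,386 ÷ 140.14 = EUR 2,553,085.39
EUR 2,553,085.39 × 4.9645 = BRL 12,674,792.42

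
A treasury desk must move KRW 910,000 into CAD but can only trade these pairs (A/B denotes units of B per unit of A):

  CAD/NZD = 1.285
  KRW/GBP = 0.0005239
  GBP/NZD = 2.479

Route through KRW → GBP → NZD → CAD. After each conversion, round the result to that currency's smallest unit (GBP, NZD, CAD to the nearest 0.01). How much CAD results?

KRW 910,000 × 0.0005239 = GBP 476.75
GBP 476.75 × 2.479 = NZD 1,181.86
NZD 1,181.86 ÷ 1.285 = CAD 919.74

CAD 919.74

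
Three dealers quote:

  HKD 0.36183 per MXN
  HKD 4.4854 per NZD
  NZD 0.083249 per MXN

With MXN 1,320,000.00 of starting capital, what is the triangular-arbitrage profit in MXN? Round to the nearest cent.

Profit: MXN 42,227.25

Profitable loop is MXN → NZD → HKD → MXN:
MXN 1,320,000.00 × 0.083249 = NZD 109,888.68
NZD 109,888.68 × 4.4854 = HKD 492,894.69
HKD 492,894.69 ÷ 0.36183 = MXN 1,362,227.25
Profit = MXN 1,362,227.25 − MXN 1,320,000.00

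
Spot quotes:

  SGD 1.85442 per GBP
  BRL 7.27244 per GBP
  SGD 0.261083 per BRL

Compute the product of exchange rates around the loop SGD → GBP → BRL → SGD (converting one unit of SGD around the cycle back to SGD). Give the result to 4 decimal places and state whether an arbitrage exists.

Around SGD → GBP → BRL → SGD: 1 ÷ 1.85442 × 7.27244 × 0.261083 = 1.023884
Product > 1; profitable direction is SGD → GBP → BRL → SGD.

1.0239 (arbitrage exists)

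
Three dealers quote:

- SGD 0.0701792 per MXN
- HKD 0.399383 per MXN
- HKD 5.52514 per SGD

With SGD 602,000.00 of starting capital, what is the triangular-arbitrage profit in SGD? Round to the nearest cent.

Profitable loop is SGD → MXN → HKD → SGD:
SGD 602,000.00 ÷ 0.0701792 = MXN 8,578,040.22
MXN 8,578,040.22 × 0.399383 = HKD 3,425,923.44
HKD 3,425,923.44 ÷ 5.52514 = SGD 620,060.93
Profit = SGD 620,060.93 − SGD 602,000.00

Profit: SGD 18,060.93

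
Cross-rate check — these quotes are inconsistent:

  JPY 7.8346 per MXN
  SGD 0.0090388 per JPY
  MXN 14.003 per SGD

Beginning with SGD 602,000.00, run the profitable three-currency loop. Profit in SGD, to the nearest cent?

Profitable loop is SGD → JPY → MXN → SGD:
SGD 602,000.00 ÷ 0.0090388 = JPY 66,601,761
JPY 66,601,761 ÷ 7.8346 = MXN 8,500,977.88
MXN 8,500,977.88 ÷ 14.003 = SGD 607,082.62
Profit = SGD 607,082.62 − SGD 602,000.00

Profit: SGD 5,082.62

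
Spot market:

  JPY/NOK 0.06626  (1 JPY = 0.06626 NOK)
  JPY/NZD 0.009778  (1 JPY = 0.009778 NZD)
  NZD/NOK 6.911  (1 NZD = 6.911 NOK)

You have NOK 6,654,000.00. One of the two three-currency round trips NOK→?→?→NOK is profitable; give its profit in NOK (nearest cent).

Profitable loop is NOK → JPY → NZD → NOK:
NOK 6,654,000.00 ÷ 0.06626 = JPY 100,422,578
JPY 100,422,578 × 0.009778 = NZD 981,931.96
NZD 981,931.96 × 6.911 = NOK 6,786,131.81
Profit = NOK 6,786,131.81 − NOK 6,654,000.00

Profit: NOK 132,131.81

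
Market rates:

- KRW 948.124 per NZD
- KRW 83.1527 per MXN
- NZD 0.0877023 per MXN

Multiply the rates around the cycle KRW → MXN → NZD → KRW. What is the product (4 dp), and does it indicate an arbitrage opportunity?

1.0000 (no arbitrage)

Around KRW → MXN → NZD → KRW: 1 ÷ 83.1527 × 0.0877023 × 948.124 = 0.999999
Product ≈ 1 (deviation 0.000%, within rounding noise).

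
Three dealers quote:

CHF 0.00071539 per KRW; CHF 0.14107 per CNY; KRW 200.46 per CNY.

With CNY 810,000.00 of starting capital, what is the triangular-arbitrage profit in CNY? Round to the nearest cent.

Profit: CNY 13,419.11

Profitable loop is CNY → KRW → CHF → CNY:
CNY 810,000.00 × 200.46 = KRW 162,372,600
KRW 162,372,600 × 0.00071539 = CHF 116,159.73
CHF 116,159.73 ÷ 0.14107 = CNY 823,419.11
Profit = CNY 823,419.11 − CNY 810,000.00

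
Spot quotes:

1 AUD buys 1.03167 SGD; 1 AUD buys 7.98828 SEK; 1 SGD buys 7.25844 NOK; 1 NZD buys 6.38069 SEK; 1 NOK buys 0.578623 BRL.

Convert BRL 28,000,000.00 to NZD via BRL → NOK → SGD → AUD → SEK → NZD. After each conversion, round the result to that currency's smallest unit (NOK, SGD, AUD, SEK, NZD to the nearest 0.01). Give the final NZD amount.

BRL 28,000,000.00 ÷ 0.578623 = NOK 48,390,748.38
NOK 48,390,748.38 ÷ 7.25844 = SGD 6,666,824.88
SGD 6,666,824.88 ÷ 1.03167 = AUD 6,462,168.02
AUD 6,462,168.02 × 7.98828 = SEK 51,621,607.55
SEK 51,621,607.55 ÷ 6.38069 = NZD 8,090,286.09

NZD 8,090,286.09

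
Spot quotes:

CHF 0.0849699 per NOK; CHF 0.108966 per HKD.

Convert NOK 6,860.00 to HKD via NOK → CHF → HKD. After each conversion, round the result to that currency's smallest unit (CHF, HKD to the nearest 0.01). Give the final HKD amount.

HKD 5,349.28

NOK 6,860.00 × 0.0849699 = CHF 582.89
CHF 582.89 ÷ 0.108966 = HKD 5,349.28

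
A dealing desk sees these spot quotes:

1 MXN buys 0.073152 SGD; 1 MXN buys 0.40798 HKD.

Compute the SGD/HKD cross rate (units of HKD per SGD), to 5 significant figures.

1 SGD ÷ 0.073152 = 13.6702 MXN
13.6702 MXN × 0.40798 = 5.57715 HKD

SGD/HKD = 5.5772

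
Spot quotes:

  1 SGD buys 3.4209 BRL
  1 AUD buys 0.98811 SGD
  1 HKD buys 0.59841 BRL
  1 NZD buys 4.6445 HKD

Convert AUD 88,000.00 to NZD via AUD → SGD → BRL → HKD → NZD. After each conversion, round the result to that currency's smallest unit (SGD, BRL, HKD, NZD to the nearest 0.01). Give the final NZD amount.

NZD 107,026.30

AUD 88,000.00 × 0.98811 = SGD 86,953.68
SGD 86,953.68 × 3.4209 = BRL 297,459.84
BRL 297,459.84 ÷ 0.59841 = HKD 497,083.67
HKD 497,083.67 ÷ 4.6445 = NZD 107,026.30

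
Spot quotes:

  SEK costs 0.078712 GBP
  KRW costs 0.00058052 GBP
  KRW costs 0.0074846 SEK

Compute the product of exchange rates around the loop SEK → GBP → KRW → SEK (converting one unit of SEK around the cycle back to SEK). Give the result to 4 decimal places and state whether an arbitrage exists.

1.0148 (arbitrage exists)

Around SEK → GBP → KRW → SEK: 1 × 0.078712 ÷ 0.00058052 × 0.0074846 = 1.014828
Product > 1; profitable direction is SEK → GBP → KRW → SEK.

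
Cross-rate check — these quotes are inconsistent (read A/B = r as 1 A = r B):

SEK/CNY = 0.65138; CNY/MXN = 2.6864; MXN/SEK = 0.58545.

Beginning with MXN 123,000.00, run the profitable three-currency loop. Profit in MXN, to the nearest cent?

Profitable loop is MXN → SEK → CNY → MXN:
MXN 123,000.00 × 0.58545 = SEK 72,010.35
SEK 72,010.35 × 0.65138 = CNY 46,906.10
CNY 46,906.10 × 2.6864 = MXN 126,008.55
Profit = MXN 126,008.55 − MXN 123,000.00

Profit: MXN 3,008.55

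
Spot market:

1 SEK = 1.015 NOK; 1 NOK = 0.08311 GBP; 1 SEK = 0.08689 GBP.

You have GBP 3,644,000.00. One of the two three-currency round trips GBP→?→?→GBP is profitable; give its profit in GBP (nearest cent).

Profit: GBP 109,434.50

Profitable loop is GBP → NOK → SEK → GBP:
GBP 3,644,000.00 ÷ 0.08311 = NOK 43,845,505.96
NOK 43,845,505.96 ÷ 1.015 = SEK 43,197,542.81
SEK 43,197,542.81 × 0.08689 = GBP 3,753,434.50
Profit = GBP 3,753,434.50 − GBP 3,644,000.00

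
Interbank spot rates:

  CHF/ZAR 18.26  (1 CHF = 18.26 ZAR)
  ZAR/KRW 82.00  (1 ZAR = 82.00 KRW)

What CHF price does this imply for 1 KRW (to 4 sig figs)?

KRW/CHF = 0.0006679

1 KRW ÷ 82.00 = 0.0121951 ZAR
0.0121951 ZAR ÷ 18.26 = 0.00066786 CHF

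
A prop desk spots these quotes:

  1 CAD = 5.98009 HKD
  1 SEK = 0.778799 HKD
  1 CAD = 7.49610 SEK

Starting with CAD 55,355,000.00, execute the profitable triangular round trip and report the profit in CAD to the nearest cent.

Profitable loop is CAD → HKD → SEK → CAD:
CAD 55,355,000.00 × 5.98009 = HKD 331,027,881.95
HKD 331,027,881.95 ÷ 0.778799 = SEK 425,049,187.21
SEK 425,049,187.21 ÷ 7.49610 = CAD 56,702,710.37
Profit = CAD 56,702,710.37 − CAD 55,355,000.00

Profit: CAD 1,347,710.37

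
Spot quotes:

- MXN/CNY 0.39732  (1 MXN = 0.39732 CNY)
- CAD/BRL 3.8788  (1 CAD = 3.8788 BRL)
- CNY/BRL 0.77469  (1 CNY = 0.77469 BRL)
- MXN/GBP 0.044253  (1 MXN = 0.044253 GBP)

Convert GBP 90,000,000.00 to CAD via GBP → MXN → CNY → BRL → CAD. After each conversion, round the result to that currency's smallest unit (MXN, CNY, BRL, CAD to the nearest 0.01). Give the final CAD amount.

GBP 90,000,000.00 ÷ 0.044253 = MXN 2,033,760,423.02
MXN 2,033,760,423.02 × 0.39732 = CNY 808,053,691.27
CNY 808,053,691.27 × 0.77469 = BRL 625,991,114.09
BRL 625,991,114.09 ÷ 3.8788 = CAD 161,387,829.76

CAD 161,387,829.76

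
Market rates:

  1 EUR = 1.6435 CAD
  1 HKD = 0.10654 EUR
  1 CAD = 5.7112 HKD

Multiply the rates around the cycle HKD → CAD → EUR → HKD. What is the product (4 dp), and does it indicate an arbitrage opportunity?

1.0000 (no arbitrage)

Around HKD → CAD → EUR → HKD: 1 ÷ 5.7112 ÷ 1.6435 ÷ 0.10654 = 0.999978
Product ≈ 1 (deviation 0.002%, within rounding noise).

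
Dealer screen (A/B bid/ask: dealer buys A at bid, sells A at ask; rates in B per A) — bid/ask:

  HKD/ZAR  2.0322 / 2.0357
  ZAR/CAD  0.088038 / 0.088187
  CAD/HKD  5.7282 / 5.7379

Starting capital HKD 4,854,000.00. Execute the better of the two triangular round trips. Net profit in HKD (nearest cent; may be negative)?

Best loop HKD → ZAR → CAD → HKD:
HKD 4,854,000.00 × 2.0322 (sell HKD at bid) = ZAR 9,864,298.80
ZAR 9,864,298.80 × 0.088038 (sell ZAR at bid) = CAD 868,433.14
CAD 868,433.14 × 5.7282 (sell CAD at bid) = HKD 4,974,558.70

Net profit: HKD 120,558.70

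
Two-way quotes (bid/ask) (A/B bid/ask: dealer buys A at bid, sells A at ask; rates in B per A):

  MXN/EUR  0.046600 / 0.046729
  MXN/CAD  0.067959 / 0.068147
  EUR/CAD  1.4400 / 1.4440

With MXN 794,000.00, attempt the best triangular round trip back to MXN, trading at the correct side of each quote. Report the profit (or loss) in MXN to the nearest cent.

Net profit: MXN 5,675.52

Best loop MXN → CAD → EUR → MXN:
MXN 794,000.00 × 0.067959 (sell MXN at bid) = CAD 53,959.45
CAD 53,959.45 ÷ 1.4440 (buy EUR at ask) = EUR 37,368.04
EUR 37,368.04 ÷ 0.046729 (buy MXN at ask) = MXN 799,675.52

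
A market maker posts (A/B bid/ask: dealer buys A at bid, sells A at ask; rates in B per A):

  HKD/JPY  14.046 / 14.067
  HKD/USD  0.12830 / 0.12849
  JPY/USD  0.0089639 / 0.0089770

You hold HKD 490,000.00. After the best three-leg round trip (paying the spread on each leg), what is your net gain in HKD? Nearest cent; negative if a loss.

Net profit: HKD 7,840.27

Best loop HKD → USD → JPY → HKD:
HKD 490,000.00 × 0.12830 (sell HKD at bid) = USD 62,867.00
USD 62,867.00 ÷ 0.0089770 (buy JPY at ask) = JPY 7,003,119
JPY 7,003,119 ÷ 14.067 (buy HKD at ask) = HKD 497,840.27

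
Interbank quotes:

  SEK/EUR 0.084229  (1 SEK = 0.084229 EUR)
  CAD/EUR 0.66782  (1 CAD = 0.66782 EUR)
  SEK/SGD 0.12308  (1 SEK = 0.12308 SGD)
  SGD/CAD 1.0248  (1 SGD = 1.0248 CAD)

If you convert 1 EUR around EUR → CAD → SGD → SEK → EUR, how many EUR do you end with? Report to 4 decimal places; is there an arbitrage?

0.9999 (no arbitrage)

Around EUR → CAD → SGD → SEK → EUR: 1 ÷ 0.66782 ÷ 1.0248 ÷ 0.12308 × 0.084229 = 0.999944
Product ≈ 1 (deviation 0.006%, within rounding noise).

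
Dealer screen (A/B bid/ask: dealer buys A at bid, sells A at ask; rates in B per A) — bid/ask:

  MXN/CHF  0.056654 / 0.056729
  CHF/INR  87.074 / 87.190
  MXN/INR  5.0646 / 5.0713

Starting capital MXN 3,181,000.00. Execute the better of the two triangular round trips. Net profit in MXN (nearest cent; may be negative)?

Net profit: MXN 76,144.41

Best loop MXN → INR → CHF → MXN:
MXN 3,181,000.00 × 5.0646 (sell MXN at bid) = INR 16,110,492.60
INR 16,110,492.60 ÷ 87.190 (buy CHF at ask) = CHF 184,774.55
CHF 184,774.55 ÷ 0.056729 (buy MXN at ask) = MXN 3,257,144.41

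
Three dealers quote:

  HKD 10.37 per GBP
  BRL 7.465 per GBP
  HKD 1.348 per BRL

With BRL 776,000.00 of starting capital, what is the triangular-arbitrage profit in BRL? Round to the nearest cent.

Profit: BRL 23,688.36

Profitable loop is BRL → GBP → HKD → BRL:
BRL 776,000.00 ÷ 7.465 = GBP 103,951.77
GBP 103,951.77 × 10.37 = HKD 1,077,979.91
HKD 1,077,979.91 ÷ 1.348 = BRL 799,688.36
Profit = BRL 799,688.36 − BRL 776,000.00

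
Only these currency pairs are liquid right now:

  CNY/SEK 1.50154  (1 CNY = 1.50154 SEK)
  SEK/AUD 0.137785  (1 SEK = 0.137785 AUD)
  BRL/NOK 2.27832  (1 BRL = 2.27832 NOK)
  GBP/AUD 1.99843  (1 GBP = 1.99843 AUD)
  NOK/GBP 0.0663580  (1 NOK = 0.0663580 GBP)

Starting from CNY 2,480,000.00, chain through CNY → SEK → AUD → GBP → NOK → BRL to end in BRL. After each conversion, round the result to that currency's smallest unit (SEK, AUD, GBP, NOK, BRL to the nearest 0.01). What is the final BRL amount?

CNY 2,480,000.00 × 1.50154 = SEK 3,723,819.20
SEK 3,723,819.20 × 0.137785 = AUD 513,086.43
AUD 513,086.43 ÷ 1.99843 = GBP 256,744.76
GBP 256,744.76 ÷ 0.0663580 = NOK 3,869,085.26
NOK 3,869,085.26 ÷ 2.27832 = BRL 1,698,218.54

BRL 1,698,218.54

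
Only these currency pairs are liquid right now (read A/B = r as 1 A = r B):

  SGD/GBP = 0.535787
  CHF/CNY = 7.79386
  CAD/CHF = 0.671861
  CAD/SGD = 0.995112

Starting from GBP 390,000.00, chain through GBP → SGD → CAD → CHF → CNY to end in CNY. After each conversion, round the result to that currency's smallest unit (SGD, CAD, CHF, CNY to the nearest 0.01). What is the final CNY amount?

GBP 390,000.00 ÷ 0.535787 = SGD 727,901.20
SGD 727,901.20 ÷ 0.995112 = CAD 731,476.66
CAD 731,476.66 × 0.671861 = CHF 491,450.64
CHF 491,450.64 × 7.79386 = CNY 3,830,297.49

CNY 3,830,297.49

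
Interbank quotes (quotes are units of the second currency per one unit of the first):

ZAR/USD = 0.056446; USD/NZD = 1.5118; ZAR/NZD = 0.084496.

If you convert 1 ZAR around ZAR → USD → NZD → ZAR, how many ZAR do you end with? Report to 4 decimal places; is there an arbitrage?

1.0099 (arbitrage exists)

Around ZAR → USD → NZD → ZAR: 1 × 0.056446 × 1.5118 ÷ 0.084496 = 1.009930
Product > 1; profitable direction is ZAR → USD → NZD → ZAR.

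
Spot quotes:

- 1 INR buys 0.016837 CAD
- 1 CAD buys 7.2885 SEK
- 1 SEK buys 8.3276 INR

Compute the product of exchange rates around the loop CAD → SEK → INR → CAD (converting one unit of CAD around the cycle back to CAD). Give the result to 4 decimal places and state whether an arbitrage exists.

Around CAD → SEK → INR → CAD: 1 × 7.2885 × 8.3276 × 0.016837 = 1.021934
Product > 1; profitable direction is CAD → SEK → INR → CAD.

1.0219 (arbitrage exists)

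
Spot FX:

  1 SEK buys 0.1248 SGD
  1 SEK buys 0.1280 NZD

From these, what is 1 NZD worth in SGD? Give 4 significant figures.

NZD/SGD = 0.9750

1 NZD ÷ 0.1280 = 7.8125 SEK
7.8125 SEK × 0.1248 = 0.975 SGD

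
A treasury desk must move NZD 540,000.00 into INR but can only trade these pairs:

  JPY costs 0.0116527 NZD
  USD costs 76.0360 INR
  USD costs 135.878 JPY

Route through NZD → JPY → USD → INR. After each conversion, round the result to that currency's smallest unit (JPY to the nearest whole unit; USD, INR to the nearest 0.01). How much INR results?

NZD 540,000.00 ÷ 0.0116527 = JPY 46,341,191
JPY 46,341,191 ÷ 135.878 = USD 341,049.99
USD 341,049.99 × 76.0360 = INR 25,932,077.04

INR 25,932,077.04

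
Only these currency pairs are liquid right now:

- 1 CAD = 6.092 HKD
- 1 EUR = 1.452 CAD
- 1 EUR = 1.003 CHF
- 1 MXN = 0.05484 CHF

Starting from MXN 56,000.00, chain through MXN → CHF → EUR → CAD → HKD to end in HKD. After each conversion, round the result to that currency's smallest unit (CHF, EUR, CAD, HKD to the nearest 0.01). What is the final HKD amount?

HKD 27,083.87

MXN 56,000.00 × 0.05484 = CHF 3,071.04
CHF 3,071.04 ÷ 1.003 = EUR 3,061.85
EUR 3,061.85 × 1.452 = CAD 4,445.81
CAD 4,445.81 × 6.092 = HKD 27,083.87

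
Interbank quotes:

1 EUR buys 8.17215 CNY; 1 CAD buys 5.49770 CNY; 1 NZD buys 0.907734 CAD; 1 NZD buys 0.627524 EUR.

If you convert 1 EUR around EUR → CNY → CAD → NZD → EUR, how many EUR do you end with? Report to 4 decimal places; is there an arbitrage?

1.0276 (arbitrage exists)

Around EUR → CNY → CAD → NZD → EUR: 1 × 8.17215 ÷ 5.49770 ÷ 0.907734 × 0.627524 = 1.027607
Product > 1; profitable direction is EUR → CNY → CAD → NZD → EUR.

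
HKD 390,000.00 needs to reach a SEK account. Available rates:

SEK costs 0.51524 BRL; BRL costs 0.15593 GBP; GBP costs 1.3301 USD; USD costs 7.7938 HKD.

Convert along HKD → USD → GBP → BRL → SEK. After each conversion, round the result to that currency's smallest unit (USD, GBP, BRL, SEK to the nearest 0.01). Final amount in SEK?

HKD 390,000.00 ÷ 7.7938 = USD 50,039.78
USD 50,039.78 ÷ 1.3301 = GBP 37,621.07
GBP 37,621.07 ÷ 0.15593 = BRL 241,268.97
BRL 241,268.97 ÷ 0.51524 = SEK 468,265.22

SEK 468,265.22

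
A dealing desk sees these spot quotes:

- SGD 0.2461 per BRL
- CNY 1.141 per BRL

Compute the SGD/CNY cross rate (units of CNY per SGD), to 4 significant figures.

1 SGD ÷ 0.2461 = 4.06339 BRL
4.06339 BRL × 1.141 = 4.63633 CNY

SGD/CNY = 4.636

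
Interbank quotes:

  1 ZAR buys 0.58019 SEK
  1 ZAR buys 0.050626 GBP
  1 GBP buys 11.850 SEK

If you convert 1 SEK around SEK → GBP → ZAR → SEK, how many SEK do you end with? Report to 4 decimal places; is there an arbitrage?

Around SEK → GBP → ZAR → SEK: 1 ÷ 11.850 ÷ 0.050626 × 0.58019 = 0.967115
Product < 1; profitable direction is SEK → ZAR → GBP → SEK.

0.9671 (arbitrage exists)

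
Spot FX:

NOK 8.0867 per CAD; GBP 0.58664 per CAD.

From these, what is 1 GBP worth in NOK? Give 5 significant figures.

1 GBP ÷ 0.58664 = 1.70462 CAD
1.70462 CAD × 8.0867 = 13.7848 NOK

GBP/NOK = 13.785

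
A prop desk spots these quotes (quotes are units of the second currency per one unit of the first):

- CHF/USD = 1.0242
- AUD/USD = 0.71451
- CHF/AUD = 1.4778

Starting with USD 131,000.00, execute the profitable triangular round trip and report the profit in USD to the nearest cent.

Profitable loop is USD → CHF → AUD → USD:
USD 131,000.00 ÷ 1.0242 = CHF 127,904.71
CHF 127,904.71 × 1.4778 = AUD 189,017.57
AUD 189,017.57 × 0.71451 = USD 135,054.95
Profit = USD 135,054.95 − USD 131,000.00

Profit: USD 4,054.95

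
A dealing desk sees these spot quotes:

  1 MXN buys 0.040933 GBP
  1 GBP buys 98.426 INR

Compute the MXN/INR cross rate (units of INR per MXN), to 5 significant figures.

MXN/INR = 4.0289

1 MXN × 0.040933 = 0.040933 GBP
0.040933 GBP × 98.426 = 4.02887 INR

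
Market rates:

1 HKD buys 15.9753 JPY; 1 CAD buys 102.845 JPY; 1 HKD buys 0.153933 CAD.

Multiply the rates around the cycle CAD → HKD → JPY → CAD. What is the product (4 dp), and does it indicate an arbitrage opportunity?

Around CAD → HKD → JPY → CAD: 1 ÷ 0.153933 × 15.9753 ÷ 102.845 = 1.009100
Product > 1; profitable direction is CAD → HKD → JPY → CAD.

1.0091 (arbitrage exists)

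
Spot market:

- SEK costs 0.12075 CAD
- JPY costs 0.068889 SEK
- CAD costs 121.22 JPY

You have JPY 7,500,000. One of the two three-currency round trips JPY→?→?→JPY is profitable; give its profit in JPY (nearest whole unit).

Profitable loop is JPY → SEK → CAD → JPY:
JPY 7,500,000 × 0.068889 = SEK 516,667.50
SEK 516,667.50 × 0.12075 = CAD 62,387.60
CAD 62,387.60 × 121.22 = JPY 7,562,625
Profit = JPY 7,562,625 − JPY 7,500,000

Profit: JPY 62,625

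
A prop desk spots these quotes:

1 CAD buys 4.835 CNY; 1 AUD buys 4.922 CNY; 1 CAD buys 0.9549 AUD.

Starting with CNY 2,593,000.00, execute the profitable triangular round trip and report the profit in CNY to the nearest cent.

Profit: CNY 74,469.68

Profitable loop is CNY → AUD → CAD → CNY:
CNY 2,593,000.00 ÷ 4.922 = AUD 526,818.37
AUD 526,818.37 ÷ 0.9549 = CAD 551,700.04
CAD 551,700.04 × 4.835 = CNY 2,667,469.68
Profit = CNY 2,667,469.68 − CNY 2,593,000.00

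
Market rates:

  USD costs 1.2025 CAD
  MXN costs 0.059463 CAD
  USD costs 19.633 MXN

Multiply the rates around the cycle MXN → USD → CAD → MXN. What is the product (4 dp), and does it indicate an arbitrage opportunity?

1.0300 (arbitrage exists)

Around MXN → USD → CAD → MXN: 1 ÷ 19.633 × 1.2025 ÷ 0.059463 = 1.030034
Product > 1; profitable direction is MXN → USD → CAD → MXN.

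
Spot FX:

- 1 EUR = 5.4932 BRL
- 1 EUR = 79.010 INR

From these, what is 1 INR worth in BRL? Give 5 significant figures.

1 INR ÷ 79.010 = 0.0126566 EUR
0.0126566 EUR × 5.4932 = 0.0695254 BRL

INR/BRL = 0.069525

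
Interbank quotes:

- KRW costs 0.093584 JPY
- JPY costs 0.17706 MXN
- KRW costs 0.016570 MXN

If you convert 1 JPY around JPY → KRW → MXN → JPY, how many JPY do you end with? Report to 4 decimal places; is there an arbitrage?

1.0000 (no arbitrage)

Around JPY → KRW → MXN → JPY: 1 ÷ 0.093584 × 0.016570 ÷ 0.17706 = 1.000001
Product ≈ 1 (deviation 0.000%, within rounding noise).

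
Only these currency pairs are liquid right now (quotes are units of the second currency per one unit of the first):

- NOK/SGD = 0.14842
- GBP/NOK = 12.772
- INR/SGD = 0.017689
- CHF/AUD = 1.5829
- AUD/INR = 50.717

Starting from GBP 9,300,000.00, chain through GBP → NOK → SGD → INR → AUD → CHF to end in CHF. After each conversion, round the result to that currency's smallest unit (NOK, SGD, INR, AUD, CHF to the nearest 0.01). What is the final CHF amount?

CHF 12,414,349.51

GBP 9,300,000.00 × 12.772 = NOK 118,779,600.00
NOK 118,779,600.00 × 0.14842 = SGD 17,629,268.23
SGD 17,629,268.23 ÷ 0.017689 = INR 996,623,225.17
INR 996,623,225.17 ÷ 50.717 = AUD 19,650,673.84
AUD 19,650,673.84 ÷ 1.5829 = CHF 12,414,349.51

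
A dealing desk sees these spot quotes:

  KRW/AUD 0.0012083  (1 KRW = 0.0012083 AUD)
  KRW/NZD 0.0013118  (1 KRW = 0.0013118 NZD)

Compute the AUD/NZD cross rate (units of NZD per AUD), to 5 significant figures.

1 AUD ÷ 0.0012083 = 827.609 KRW
827.609 KRW × 0.0013118 = 1.08566 NZD

AUD/NZD = 1.0857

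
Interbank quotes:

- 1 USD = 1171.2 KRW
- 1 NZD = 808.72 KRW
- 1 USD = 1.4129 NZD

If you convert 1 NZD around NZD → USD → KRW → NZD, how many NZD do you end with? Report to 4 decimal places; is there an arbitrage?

Around NZD → USD → KRW → NZD: 1 ÷ 1.4129 × 1171.2 ÷ 808.72 = 1.024994
Product > 1; profitable direction is NZD → USD → KRW → NZD.

1.0250 (arbitrage exists)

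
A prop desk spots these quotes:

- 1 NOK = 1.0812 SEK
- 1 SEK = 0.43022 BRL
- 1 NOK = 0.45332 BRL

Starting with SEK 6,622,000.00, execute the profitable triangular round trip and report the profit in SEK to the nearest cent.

Profit: SEK 172,866.51

Profitable loop is SEK → BRL → NOK → SEK:
SEK 6,622,000.00 × 0.43022 = BRL 2,848,916.84
BRL 2,848,916.84 ÷ 0.45332 = NOK 6,284,560.22
NOK 6,284,560.22 × 1.0812 = SEK 6,794,866.51
Profit = SEK 6,794,866.51 − SEK 6,622,000.00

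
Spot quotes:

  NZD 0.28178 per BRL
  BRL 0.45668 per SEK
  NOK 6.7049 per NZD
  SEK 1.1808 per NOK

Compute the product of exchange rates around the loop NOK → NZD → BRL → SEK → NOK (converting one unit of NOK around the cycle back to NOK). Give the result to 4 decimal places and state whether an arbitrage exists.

Around NOK → NZD → BRL → SEK → NOK: 1 ÷ 6.7049 ÷ 0.28178 ÷ 0.45668 ÷ 1.1808 = 0.981543
Product < 1; profitable direction is NOK → SEK → BRL → NZD → NOK.

0.9815 (arbitrage exists)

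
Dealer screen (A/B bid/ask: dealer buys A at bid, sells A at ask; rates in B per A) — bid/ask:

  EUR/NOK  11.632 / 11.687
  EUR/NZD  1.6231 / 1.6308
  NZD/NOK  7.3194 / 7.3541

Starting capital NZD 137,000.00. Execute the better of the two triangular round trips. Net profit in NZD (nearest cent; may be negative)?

Best loop NZD → NOK → EUR → NZD:
NZD 137,000.00 × 7.3194 (sell NZD at bid) = NOK 1,002,757.80
NOK 1,002,757.80 ÷ 11.687 (buy EUR at ask) = EUR 85,801.13
EUR 85,801.13 × 1.6231 (sell EUR at bid) = NZD 139,263.81

Net profit: NZD 2,263.81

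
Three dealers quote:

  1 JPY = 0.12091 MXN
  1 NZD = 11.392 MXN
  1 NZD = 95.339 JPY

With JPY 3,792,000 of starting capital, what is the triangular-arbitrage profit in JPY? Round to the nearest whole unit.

Profit: JPY 45,083

Profitable loop is JPY → MXN → NZD → JPY:
JPY 3,792,000 × 0.12091 = MXN 458,490.72
MXN 458,490.72 ÷ 11.392 = NZD 40,246.73
NZD 40,246.73 × 95.339 = JPY 3,837,083
Profit = JPY 3,837,083 − JPY 3,792,000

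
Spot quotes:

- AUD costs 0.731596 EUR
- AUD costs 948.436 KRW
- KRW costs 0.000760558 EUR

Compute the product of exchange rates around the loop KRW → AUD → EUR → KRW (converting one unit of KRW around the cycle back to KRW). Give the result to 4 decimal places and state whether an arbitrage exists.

Around KRW → AUD → EUR → KRW: 1 ÷ 948.436 × 0.731596 ÷ 0.000760558 = 1.014217
Product > 1; profitable direction is KRW → AUD → EUR → KRW.

1.0142 (arbitrage exists)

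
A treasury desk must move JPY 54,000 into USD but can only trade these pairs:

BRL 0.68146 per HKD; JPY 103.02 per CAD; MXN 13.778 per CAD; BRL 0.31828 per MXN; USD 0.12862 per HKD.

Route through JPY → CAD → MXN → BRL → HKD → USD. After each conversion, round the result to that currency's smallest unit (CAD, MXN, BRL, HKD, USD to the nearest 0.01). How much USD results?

USD 433.85

JPY 54,000 ÷ 103.02 = CAD 524.17
CAD 524.17 × 13.778 = MXN 7,222.01
MXN 7,222.01 × 0.31828 = BRL 2,298.62
BRL 2,298.62 ÷ 0.68146 = HKD 3,373.08
HKD 3,373.08 × 0.12862 = USD 433.85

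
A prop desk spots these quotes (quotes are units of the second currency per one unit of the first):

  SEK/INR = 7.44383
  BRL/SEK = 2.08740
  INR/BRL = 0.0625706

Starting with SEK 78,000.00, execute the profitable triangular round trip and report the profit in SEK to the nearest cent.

Profit: SEK 2,227.30

Profitable loop is SEK → BRL → INR → SEK:
SEK 78,000.00 ÷ 2.08740 = BRL 37,367.06
BRL 37,367.06 ÷ 0.0625706 = INR 597,198.36
INR 597,198.36 ÷ 7.44383 = SEK 80,227.30
Profit = SEK 80,227.30 − SEK 78,000.00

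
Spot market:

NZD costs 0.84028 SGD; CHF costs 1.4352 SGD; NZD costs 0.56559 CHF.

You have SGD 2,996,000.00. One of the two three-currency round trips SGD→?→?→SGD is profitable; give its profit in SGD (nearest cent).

Profitable loop is SGD → CHF → NZD → SGD:
SGD 2,996,000.00 ÷ 1.4352 = CHF 2,087,513.94
CHF 2,087,513.94 ÷ 0.56559 = NZD 3,690,860.76
NZD 3,690,860.76 × 0.84028 = SGD 3,101,356.48
Profit = SGD 3,101,356.48 − SGD 2,996,000.00

Profit: SGD 105,356.48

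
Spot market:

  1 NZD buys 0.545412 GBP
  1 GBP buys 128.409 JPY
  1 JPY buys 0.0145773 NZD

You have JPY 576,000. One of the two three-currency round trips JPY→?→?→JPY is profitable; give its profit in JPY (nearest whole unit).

Profitable loop is JPY → NZD → GBP → JPY:
JPY 576,000 × 0.0145773 = NZD 8,396.52
NZD 8,396.52 × 0.545412 = GBP 4,579.57
GBP 4,579.57 × 128.409 = JPY 588,057
Profit = JPY 588,057 − JPY 576,000

Profit: JPY 12,057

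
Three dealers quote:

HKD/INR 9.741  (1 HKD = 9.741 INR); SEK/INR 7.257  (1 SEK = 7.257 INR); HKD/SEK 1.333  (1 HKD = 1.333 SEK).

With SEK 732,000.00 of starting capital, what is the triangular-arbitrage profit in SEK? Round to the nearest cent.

Profitable loop is SEK → HKD → INR → SEK:
SEK 732,000.00 ÷ 1.333 = HKD 549,137.28
HKD 549,137.28 × 9.741 = INR 5,349,146.29
INR 5,349,146.29 ÷ 7.257 = SEK 737,101.60
Profit = SEK 737,101.60 − SEK 732,000.00

Profit: SEK 5,101.60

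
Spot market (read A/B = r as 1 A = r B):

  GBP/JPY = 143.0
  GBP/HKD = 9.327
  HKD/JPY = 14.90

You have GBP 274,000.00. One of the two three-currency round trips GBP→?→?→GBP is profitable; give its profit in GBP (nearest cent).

Profitable loop is GBP → JPY → HKD → GBP:
GBP 274,000.00 × 143.0 = JPY 39,182,000
JPY 39,182,000 ÷ 14.90 = HKD 2,629,664.43
HKD 2,629,664.43 ÷ 9.327 = GBP 281,941.08
Profit = GBP 281,941.08 − GBP 274,000.00

Profit: GBP 7,941.08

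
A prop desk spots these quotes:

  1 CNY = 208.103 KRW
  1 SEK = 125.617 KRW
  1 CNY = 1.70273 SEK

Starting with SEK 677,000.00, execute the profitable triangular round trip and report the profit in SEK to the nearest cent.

Profit: SEK 18,832.22

Profitable loop is SEK → KRW → CNY → SEK:
SEK 677,000.00 × 125.617 = KRW 85,042,709
KRW 85,042,709 ÷ 208.103 = CNY 408,656.81
CNY 408,656.81 × 1.70273 = SEK 695,832.22
Profit = SEK 695,832.22 − SEK 677,000.00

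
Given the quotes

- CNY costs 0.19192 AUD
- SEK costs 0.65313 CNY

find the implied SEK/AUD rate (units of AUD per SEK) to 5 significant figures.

SEK/AUD = 0.12535

1 SEK × 0.65313 = 0.65313 CNY
0.65313 CNY × 0.19192 = 0.125349 AUD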